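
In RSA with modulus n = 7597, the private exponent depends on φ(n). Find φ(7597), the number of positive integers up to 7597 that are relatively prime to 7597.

Factor: 7597 = 71 · 107.
φ(7597) = (71−1) · (107−1) = 70 · 106 = 7420.

7420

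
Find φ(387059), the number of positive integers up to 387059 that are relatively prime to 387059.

370656

Factor: 387059 = 53 · 67 · 109.
φ(387059) = (53−1) · (67−1) · (109−1) = 52 · 66 · 108 = 370656.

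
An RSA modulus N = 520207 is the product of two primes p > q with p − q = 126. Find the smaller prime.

Since p = q + 126, we have 520207 = q(q + 126), so q² + 126q − 520207 = 0.
Discriminant: 126² + 4·520207 = 15876 + 2080828 = 2096704; √2096704 = 1448.
q = (−126 + 1448)/2 = 661, and p = q + 126 = 787.
Check: 661 · 787 = 520207.

661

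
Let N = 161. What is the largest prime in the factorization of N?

161 = 7 · 23
23 is prime.
So 161 = 7 · 23; the largest prime factor is 23.

23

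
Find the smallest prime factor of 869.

11

869 is odd.
Digit sum 23, not divisible by 3.
Ends in 9: not divisible by 5.
7: 869 = 7·124 + 1
11: 869 = 11·79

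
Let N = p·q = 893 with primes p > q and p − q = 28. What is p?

47

Since p = q + 28, we have 893 = q(q + 28), so q² + 28q − 893 = 0.
Discriminant: 28² + 4·893 = 784 + 3572 = 4356; √4356 = 66.
q = (−28 + 66)/2 = 19, and p = q + 28 = 47.
Check: 19 · 47 = 893.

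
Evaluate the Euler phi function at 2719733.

Factor: 2719733 = 79 · 173 · 199.
φ(2719733) = (79−1) · (173−1) · (199−1) = 78 · 172 · 198 = 2656368.

2656368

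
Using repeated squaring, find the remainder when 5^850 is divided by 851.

818

5^1 ≡ 5 (mod 851)
5^2 ≡ 5^2 = 25 ≡ 25 (mod 851)
5^4 ≡ 25^2 = 625 ≡ 625 (mod 851)
5^8 ≡ 625^2 = 390625 ≡ 16 (mod 851)
5^16 ≡ 16^2 = 256 ≡ 256 (mod 851)
5^32 ≡ 256^2 = 65536 ≡ 9 (mod 851)
5^64 ≡ 9^2 = 81 ≡ 81 (mod 851)
5^128 ≡ 81^2 = 6561 ≡ 604 (mod 851)
5^256 ≡ 604^2 = 364816 ≡ 588 (mod 851)
5^512 ≡ 588^2 = 345744 ≡ 238 (mod 851)
850 = 512 + 256 + 64 + 16 + 2 in binary powers of 2.
So 5^850 ≡ 238 · 588 · 81 · 256 · 25 ≡ 818 (mod 851).
Since 818 ≠ 1, base 5 is a Fermat witness: 851 is composite.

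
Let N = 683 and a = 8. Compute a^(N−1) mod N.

8^1 ≡ 8 (mod 683)
8^2 ≡ 8^2 = 64 ≡ 64 (mod 683)
8^4 ≡ 64^2 = 4096 ≡ 681 (mod 683)
8^8 ≡ 681^2 = 463761 ≡ 4 (mod 683)
8^16 ≡ 4^2 = 16 ≡ 16 (mod 683)
8^32 ≡ 16^2 = 256 ≡ 256 (mod 683)
8^64 ≡ 256^2 = 65536 ≡ 651 (mod 683)
8^128 ≡ 651^2 = 423801 ≡ 341 (mod 683)
8^256 ≡ 341^2 = 116281 ≡ 171 (mod 683)
8^512 ≡ 171^2 = 29241 ≡ 555 (mod 683)
682 = 512 + 128 + 32 + 8 + 2 in binary powers of 2.
So 8^682 ≡ 555 · 341 · 256 · 4 · 64 ≡ 1 (mod 683).
Since the result is 1, base 8 gives no evidence that 683 is composite.

1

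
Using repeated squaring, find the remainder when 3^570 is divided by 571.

1

3^1 ≡ 3 (mod 571)
3^2 ≡ 3^2 = 9 ≡ 9 (mod 571)
3^4 ≡ 9^2 = 81 ≡ 81 (mod 571)
3^8 ≡ 81^2 = 6561 ≡ 280 (mod 571)
3^16 ≡ 280^2 = 78400 ≡ 173 (mod 571)
3^32 ≡ 173^2 = 29929 ≡ 237 (mod 571)
3^64 ≡ 237^2 = 56169 ≡ 211 (mod 571)
3^128 ≡ 211^2 = 44521 ≡ 554 (mod 571)
3^256 ≡ 554^2 = 306916 ≡ 289 (mod 571)
3^512 ≡ 289^2 = 83521 ≡ 155 (mod 571)
570 = 512 + 32 + 16 + 8 + 2 in binary powers of 2.
So 3^570 ≡ 155 · 237 · 173 · 280 · 9 ≡ 1 (mod 571).
Since the result is 1, base 3 gives no evidence that 571 is composite.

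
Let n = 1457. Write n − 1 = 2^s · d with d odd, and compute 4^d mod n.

1457 − 1 = 1456 = 2^4 · 91, so d = 91.
4^1 ≡ 4 (mod 1457)
4^2 ≡ 4^2 = 16 ≡ 16 (mod 1457)
4^4 ≡ 16^2 = 256 ≡ 256 (mod 1457)
4^8 ≡ 256^2 = 65536 ≡ 1428 (mod 1457)
4^16 ≡ 1428^2 = 2039184 ≡ 841 (mod 1457)
4^32 ≡ 841^2 = 707281 ≡ 636 (mod 1457)
4^64 ≡ 636^2 = 404496 ≡ 907 (mod 1457)
91 = 64 + 16 + 8 + 2 + 1 in binary powers of 2.
So 4^91 ≡ 907 · 841 · 1428 · 16 · 4 ≡ 717 (mod 1457).
Squaring chain: 717 → 1225 → 1372 → 1397; never reaches −1, so base 4 is a Miller–Rabin witness that 1457 is composite.

717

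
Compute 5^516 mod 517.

5^1 ≡ 5 (mod 517)
5^2 ≡ 5^2 = 25 ≡ 25 (mod 517)
5^4 ≡ 25^2 = 625 ≡ 108 (mod 517)
5^8 ≡ 108^2 = 11664 ≡ 290 (mod 517)
5^16 ≡ 290^2 = 84100 ≡ 346 (mod 517)
5^32 ≡ 346^2 = 119716 ≡ 289 (mod 517)
5^64 ≡ 289^2 = 83521 ≡ 284 (mod 517)
5^128 ≡ 284^2 = 80656 ≡ 4 (mod 517)
5^256 ≡ 4^2 = 16 ≡ 16 (mod 517)
5^512 ≡ 16^2 = 256 ≡ 256 (mod 517)
516 = 512 + 4 in binary powers of 2.
So 5^516 ≡ 256 · 108 ≡ 247 (mod 517).
Since 247 ≠ 1, base 5 is a Fermat witness: 517 is composite.

247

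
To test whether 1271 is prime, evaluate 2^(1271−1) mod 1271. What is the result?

1024

2^1 ≡ 2 (mod 1271)
2^2 ≡ 2^2 = 4 ≡ 4 (mod 1271)
2^4 ≡ 4^2 = 16 ≡ 16 (mod 1271)
2^8 ≡ 16^2 = 256 ≡ 256 (mod 1271)
2^16 ≡ 256^2 = 65536 ≡ 715 (mod 1271)
2^32 ≡ 715^2 = 511225 ≡ 283 (mod 1271)
2^64 ≡ 283^2 = 80089 ≡ 16 (mod 1271)
2^128 ≡ 16^2 = 256 ≡ 256 (mod 1271)
2^256 ≡ 256^2 = 65536 ≡ 715 (mod 1271)
2^512 ≡ 715^2 = 511225 ≡ 283 (mod 1271)
2^1024 ≡ 283^2 = 80089 ≡ 16 (mod 1271)
1270 = 1024 + 128 + 64 + 32 + 16 + 4 + 2 in binary powers of 2.
So 2^1270 ≡ 16 · 256 · 16 · 283 · 715 · 16 · 4 ≡ 1024 (mod 1271).
Since 1024 ≠ 1, base 2 is a Fermat witness: 1271 is composite.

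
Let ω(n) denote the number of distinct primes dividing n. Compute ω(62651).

62651 = 31 · 2021
2021 = 43 · 47
62651 = 31 · 43 · 47, which has 3 distinct prime factors.

3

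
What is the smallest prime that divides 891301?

891301 is odd.
Digit sum 22, not divisible by 3.
Ends in 1: not divisible by 5.
7: 891301 = 7·127328 + 5
11: 891301 = 11·81027 + 4
13: 891301 = 13·68561 + 8
17: 891301 = 17·52429 + 8
19: 891301 = 19·46910 + 11
23: 891301 = 23·38752 + 5
29: 891301 = 29·30734 + 15
31: 891301 = 31·28751 + 20
37: 891301 = 37·24089 + 8
41: 891301 = 41·21739 + 2
43: 891301 = 43·20727 + 40
47: 891301 = 47·18963 + 40
53: 891301 = 53·16817

53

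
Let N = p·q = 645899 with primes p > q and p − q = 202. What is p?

911

Since p = q + 202, we have 645899 = q(q + 202), so q² + 202q − 645899 = 0.
Discriminant: 202² + 4·645899 = 40804 + 2583596 = 2624400; √2624400 = 1620.
q = (−202 + 1620)/2 = 709, and p = q + 202 = 911.
Check: 709 · 911 = 645899.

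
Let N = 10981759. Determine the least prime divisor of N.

53

10981759 is odd.
Digit sum 40, not divisible by 3.
Ends in 9: not divisible by 5.
7: 10981759 = 7·1568822 + 5
11: 10981759 = 11·998341 + 8
13: 10981759 = 13·844750 + 9
17: 10981759 = 17·645985 + 14
19: 10981759 = 19·577987 + 6
23: 10981759 = 23·477467 + 18
29: 10981759 = 29·378681 + 10
31: 10981759 = 31·354250 + 9
37: 10981759 = 37·296804 + 11
41: 10981759 = 41·267847 + 32
43: 10981759 = 43·255389 + 32
47: 10981759 = 47·233654 + 21
53: 10981759 = 53·207203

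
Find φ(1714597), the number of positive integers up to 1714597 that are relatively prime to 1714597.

Factor: 1714597 = 67 · 157 · 163.
φ(1714597) = (67−1) · (157−1) · (163−1) = 66 · 156 · 162 = 1667952.

1667952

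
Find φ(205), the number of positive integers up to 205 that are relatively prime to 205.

Factor: 205 = 5 · 41.
φ(205) = (5−1) · (41−1) = 4 · 40 = 160.

160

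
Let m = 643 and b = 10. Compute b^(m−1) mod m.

1

10^1 ≡ 10 (mod 643)
10^2 ≡ 10^2 = 100 ≡ 100 (mod 643)
10^4 ≡ 100^2 = 10000 ≡ 355 (mod 643)
10^8 ≡ 355^2 = 126025 ≡ 640 (mod 643)
10^16 ≡ 640^2 = 409600 ≡ 9 (mod 643)
10^32 ≡ 9^2 = 81 ≡ 81 (mod 643)
10^64 ≡ 81^2 = 6561 ≡ 131 (mod 643)
10^128 ≡ 131^2 = 17161 ≡ 443 (mod 643)
10^256 ≡ 443^2 = 196249 ≡ 134 (mod 643)
10^512 ≡ 134^2 = 17956 ≡ 595 (mod 643)
642 = 512 + 128 + 2 in binary powers of 2.
So 10^642 ≡ 595 · 443 · 100 ≡ 1 (mod 643).
Since the result is 1, base 10 gives no evidence that 643 is composite.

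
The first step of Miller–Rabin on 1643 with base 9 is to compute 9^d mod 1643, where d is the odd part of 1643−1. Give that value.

820

1643 − 1 = 1642 = 2^1 · 821, so d = 821.
9^1 ≡ 9 (mod 1643)
9^2 ≡ 9^2 = 81 ≡ 81 (mod 1643)
9^4 ≡ 81^2 = 6561 ≡ 1632 (mod 1643)
9^8 ≡ 1632^2 = 2663424 ≡ 121 (mod 1643)
9^16 ≡ 121^2 = 14641 ≡ 1497 (mod 1643)
9^32 ≡ 1497^2 = 2241009 ≡ 1600 (mod 1643)
9^64 ≡ 1600^2 = 2560000 ≡ 206 (mod 1643)
9^128 ≡ 206^2 = 42436 ≡ 1361 (mod 1643)
9^256 ≡ 1361^2 = 1852321 ≡ 660 (mod 1643)
9^512 ≡ 660^2 = 435600 ≡ 205 (mod 1643)
821 = 512 + 256 + 32 + 16 + 4 + 1 in binary powers of 2.
So 9^821 ≡ 205 · 660 · 1600 · 1497 · 1632 · 9 ≡ 820 (mod 1643).
Squaring chain: 820; never reaches −1, so base 9 is a Miller–Rabin witness that 1643 is composite.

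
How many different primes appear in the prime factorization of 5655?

4

5655 = 3 · 1885
1885 = 5 · 377
377 = 13 · 29
5655 = 3 · 5 · 13 · 29, which has 4 distinct prime factors.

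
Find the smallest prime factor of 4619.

31

4619 is odd.
Digit sum 20, not divisible by 3.
Ends in 9: not divisible by 5.
7: 4619 = 7·659 + 6
11: 4619 = 11·419 + 10
13: 4619 = 13·355 + 4
17: 4619 = 17·271 + 12
19: 4619 = 19·243 + 2
23: 4619 = 23·200 + 19
29: 4619 = 29·159 + 8
31: 4619 = 31·149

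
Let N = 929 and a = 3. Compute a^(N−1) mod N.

1

3^1 ≡ 3 (mod 929)
3^2 ≡ 3^2 = 9 ≡ 9 (mod 929)
3^4 ≡ 9^2 = 81 ≡ 81 (mod 929)
3^8 ≡ 81^2 = 6561 ≡ 58 (mod 929)
3^16 ≡ 58^2 = 3364 ≡ 577 (mod 929)
3^32 ≡ 577^2 = 332929 ≡ 347 (mod 929)
3^64 ≡ 347^2 = 120409 ≡ 568 (mod 929)
3^128 ≡ 568^2 = 322624 ≡ 261 (mod 929)
3^256 ≡ 261^2 = 68121 ≡ 304 (mod 929)
3^512 ≡ 304^2 = 92416 ≡ 445 (mod 929)
928 = 512 + 256 + 128 + 32 in binary powers of 2.
So 3^928 ≡ 445 · 304 · 261 · 347 ≡ 1 (mod 929).
Since the result is 1, base 3 gives no evidence that 929 is composite.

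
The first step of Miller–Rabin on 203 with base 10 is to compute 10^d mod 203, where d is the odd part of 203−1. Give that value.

131

203 − 1 = 202 = 2^1 · 101, so d = 101.
10^1 ≡ 10 (mod 203)
10^2 ≡ 10^2 = 100 ≡ 100 (mod 203)
10^4 ≡ 100^2 = 10000 ≡ 53 (mod 203)
10^8 ≡ 53^2 = 2809 ≡ 170 (mod 203)
10^16 ≡ 170^2 = 28900 ≡ 74 (mod 203)
10^32 ≡ 74^2 = 5476 ≡ 198 (mod 203)
10^64 ≡ 198^2 = 39204 ≡ 25 (mod 203)
101 = 64 + 32 + 4 + 1 in binary powers of 2.
So 10^101 ≡ 25 · 198 · 53 · 10 ≡ 131 (mod 203).
Squaring chain: 131; never reaches −1, so base 10 is a Miller–Rabin witness that 203 is composite.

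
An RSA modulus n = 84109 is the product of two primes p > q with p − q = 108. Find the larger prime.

349

Since p = q + 108, we have 84109 = q(q + 108), so q² + 108q − 84109 = 0.
Discriminant: 108² + 4·84109 = 11664 + 336436 = 348100; √348100 = 590.
q = (−108 + 590)/2 = 241, and p = q + 108 = 349.
Check: 241 · 349 = 84109.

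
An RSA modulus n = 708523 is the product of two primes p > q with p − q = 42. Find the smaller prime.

821

Since p = q + 42, we have 708523 = q(q + 42), so q² + 42q − 708523 = 0.
Discriminant: 42² + 4·708523 = 1764 + 2834092 = 2835856; √2835856 = 1684.
q = (−42 + 1684)/2 = 821, and p = q + 42 = 863.
Check: 821 · 863 = 708523.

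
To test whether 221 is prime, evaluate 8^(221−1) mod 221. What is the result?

118

8^1 ≡ 8 (mod 221)
8^2 ≡ 8^2 = 64 ≡ 64 (mod 221)
8^4 ≡ 64^2 = 4096 ≡ 118 (mod 221)
8^8 ≡ 118^2 = 13924 ≡ 1 (mod 221)
8^16 ≡ 1^2 = 1 ≡ 1 (mod 221)
8^32 ≡ 1^2 = 1 ≡ 1 (mod 221)
8^64 ≡ 1^2 = 1 ≡ 1 (mod 221)
8^128 ≡ 1^2 = 1 ≡ 1 (mod 221)
220 = 128 + 64 + 16 + 8 + 4 in binary powers of 2.
So 8^220 ≡ 1 · 1 · 1 · 1 · 118 ≡ 118 (mod 221).
Since 118 ≠ 1, base 8 is a Fermat witness: 221 is composite.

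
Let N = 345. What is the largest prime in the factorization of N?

345 = 3 · 115
115 = 5 · 23
23 is prime.
So 345 = 3 · 5 · 23; the largest prime factor is 23.

23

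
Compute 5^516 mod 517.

5^1 ≡ 5 (mod 517)
5^2 ≡ 5^2 = 25 ≡ 25 (mod 517)
5^4 ≡ 25^2 = 625 ≡ 108 (mod 517)
5^8 ≡ 108^2 = 11664 ≡ 290 (mod 517)
5^16 ≡ 290^2 = 84100 ≡ 346 (mod 517)
5^32 ≡ 346^2 = 119716 ≡ 289 (mod 517)
5^64 ≡ 289^2 = 83521 ≡ 284 (mod 517)
5^128 ≡ 284^2 = 80656 ≡ 4 (mod 517)
5^256 ≡ 4^2 = 16 ≡ 16 (mod 517)
5^512 ≡ 16^2 = 256 ≡ 256 (mod 517)
516 = 512 + 4 in binary powers of 2.
So 5^516 ≡ 256 · 108 ≡ 247 (mod 517).
Since 247 ≠ 1, base 5 is a Fermat witness: 517 is composite.

247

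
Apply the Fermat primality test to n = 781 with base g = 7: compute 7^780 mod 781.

45

7^1 ≡ 7 (mod 781)
7^2 ≡ 7^2 = 49 ≡ 49 (mod 781)
7^4 ≡ 49^2 = 2401 ≡ 58 (mod 781)
7^8 ≡ 58^2 = 3364 ≡ 240 (mod 781)
7^16 ≡ 240^2 = 57600 ≡ 587 (mod 781)
7^32 ≡ 587^2 = 344569 ≡ 148 (mod 781)
7^64 ≡ 148^2 = 21904 ≡ 36 (mod 781)
7^128 ≡ 36^2 = 1296 ≡ 515 (mod 781)
7^256 ≡ 515^2 = 265225 ≡ 466 (mod 781)
7^512 ≡ 466^2 = 217156 ≡ 38 (mod 781)
780 = 512 + 256 + 8 + 4 in binary powers of 2.
So 7^780 ≡ 38 · 466 · 240 · 58 ≡ 45 (mod 781).
Since 45 ≠ 1, base 7 is a Fermat witness: 781 is composite.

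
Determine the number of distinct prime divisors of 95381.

4

95381 = 11 · 8671
8671 = 13 · 667
667 = 23 · 29
95381 = 11 · 13 · 23 · 29, which has 4 distinct prime factors.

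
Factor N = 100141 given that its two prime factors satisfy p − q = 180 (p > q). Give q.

239

Since p = q + 180, we have 100141 = q(q + 180), so q² + 180q − 100141 = 0.
Discriminant: 180² + 4·100141 = 32400 + 400564 = 432964; √432964 = 658.
q = (−180 + 658)/2 = 239, and p = q + 180 = 419.
Check: 239 · 419 = 100141.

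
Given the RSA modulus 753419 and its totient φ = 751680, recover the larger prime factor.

929

φ(n) = (p−1)(q−1) = n − (p+q) + 1, so p + q = 753419 − 751680 + 1 = 1740.
p and q are the roots of t² − 1740t + 753419 = 0.
Discriminant: 1740² − 4·753419 = 3027600 − 3013676 = 13924; √13924 = 118.
q = (1740 − 118)/2 = 811, p = (1740 + 118)/2 = 929.
Check: 811 · 929 = 753419.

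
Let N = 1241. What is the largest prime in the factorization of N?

1241 = 17 · 73
73 is prime.
So 1241 = 17 · 73; the largest prime factor is 73.

73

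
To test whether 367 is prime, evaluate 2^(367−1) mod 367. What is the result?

2^1 ≡ 2 (mod 367)
2^2 ≡ 2^2 = 4 ≡ 4 (mod 367)
2^4 ≡ 4^2 = 16 ≡ 16 (mod 367)
2^8 ≡ 16^2 = 256 ≡ 256 (mod 367)
2^16 ≡ 256^2 = 65536 ≡ 210 (mod 367)
2^32 ≡ 210^2 = 44100 ≡ 60 (mod 367)
2^64 ≡ 60^2 = 3600 ≡ 297 (mod 367)
2^128 ≡ 297^2 = 88209 ≡ 129 (mod 367)
2^256 ≡ 129^2 = 16641 ≡ 126 (mod 367)
366 = 256 + 64 + 32 + 8 + 4 + 2 in binary powers of 2.
So 2^366 ≡ 126 · 297 · 60 · 256 · 16 · 4 ≡ 1 (mod 367).
Since the result is 1, base 2 gives no evidence that 367 is composite.

1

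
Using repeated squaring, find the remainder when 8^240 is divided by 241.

8^1 ≡ 8 (mod 241)
8^2 ≡ 8^2 = 64 ≡ 64 (mod 241)
8^4 ≡ 64^2 = 4096 ≡ 240 (mod 241)
8^8 ≡ 240^2 = 57600 ≡ 1 (mod 241)
8^16 ≡ 1^2 = 1 ≡ 1 (mod 241)
8^32 ≡ 1^2 = 1 ≡ 1 (mod 241)
8^64 ≡ 1^2 = 1 ≡ 1 (mod 241)
8^128 ≡ 1^2 = 1 ≡ 1 (mod 241)
240 = 128 + 64 + 32 + 16 in binary powers of 2.
So 8^240 ≡ 1 · 1 · 1 · 1 ≡ 1 (mod 241).
Since the result is 1, base 8 gives no evidence that 241 is composite.

1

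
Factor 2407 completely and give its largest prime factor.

83

2407 = 29 · 83
83 is prime.
So 2407 = 29 · 83; the largest prime factor is 83.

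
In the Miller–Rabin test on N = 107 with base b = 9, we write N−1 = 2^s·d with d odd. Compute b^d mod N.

1

107 − 1 = 106 = 2^1 · 53, so d = 53.
9^1 ≡ 9 (mod 107)
9^2 ≡ 9^2 = 81 ≡ 81 (mod 107)
9^4 ≡ 81^2 = 6561 ≡ 34 (mod 107)
9^8 ≡ 34^2 = 1156 ≡ 86 (mod 107)
9^16 ≡ 86^2 = 7396 ≡ 13 (mod 107)
9^32 ≡ 13^2 = 169 ≡ 62 (mod 107)
53 = 32 + 16 + 4 + 1 in binary powers of 2.
So 9^53 ≡ 62 · 13 · 34 · 9 ≡ 1 (mod 107).
Since 9^d ≡ 1 (mod 107), base 9 does not prove 107 composite.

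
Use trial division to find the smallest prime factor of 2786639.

29

2786639 is odd.
Digit sum 41, not divisible by 3.
Ends in 9: not divisible by 5.
7: 2786639 = 7·398091 + 2
11: 2786639 = 11·253330 + 9
13: 2786639 = 13·214356 + 11
17: 2786639 = 17·163919 + 16
19: 2786639 = 19·146665 + 4
23: 2786639 = 23·121158 + 5
29: 2786639 = 29·96091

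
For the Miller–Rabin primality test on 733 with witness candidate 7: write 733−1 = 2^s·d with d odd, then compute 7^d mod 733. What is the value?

733 − 1 = 732 = 2^2 · 183, so d = 183.
7^1 ≡ 7 (mod 733)
7^2 ≡ 7^2 = 49 ≡ 49 (mod 733)
7^4 ≡ 49^2 = 2401 ≡ 202 (mod 733)
7^8 ≡ 202^2 = 40804 ≡ 489 (mod 733)
7^16 ≡ 489^2 = 239121 ≡ 163 (mod 733)
7^32 ≡ 163^2 = 26569 ≡ 181 (mod 733)
7^64 ≡ 181^2 = 32761 ≡ 509 (mod 733)
7^128 ≡ 509^2 = 259081 ≡ 332 (mod 733)
183 = 128 + 32 + 16 + 4 + 2 + 1 in binary powers of 2.
So 7^183 ≡ 332 · 181 · 163 · 202 · 49 · 7 ≡ 380 (mod 733).
Squaring chain: 380 → 732; reaches −1, so base 7 does not prove 733 composite.

380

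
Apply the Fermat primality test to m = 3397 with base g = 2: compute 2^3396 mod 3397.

2^1 ≡ 2 (mod 3397)
2^2 ≡ 2^2 = 4 ≡ 4 (mod 3397)
2^4 ≡ 4^2 = 16 ≡ 16 (mod 3397)
2^8 ≡ 16^2 = 256 ≡ 256 (mod 3397)
2^16 ≡ 256^2 = 65536 ≡ 993 (mod 3397)
2^32 ≡ 993^2 = 986049 ≡ 919 (mod 3397)
2^64 ≡ 919^2 = 844561 ≡ 2105 (mod 3397)
2^128 ≡ 2105^2 = 4431025 ≡ 1337 (mod 3397)
2^256 ≡ 1337^2 = 1787569 ≡ 747 (mod 3397)
2^512 ≡ 747^2 = 558009 ≡ 901 (mod 3397)
2^1024 ≡ 901^2 = 811801 ≡ 3315 (mod 3397)
2^2048 ≡ 3315^2 = 10989225 ≡ 3327 (mod 3397)
3396 = 2048 + 1024 + 256 + 64 + 4 in binary powers of 2.
So 2^3396 ≡ 3327 · 3315 · 747 · 2105 · 16 ≡ 2062 (mod 3397).
Since 2062 ≠ 1, base 2 is a Fermat witness: 3397 is composite.

2062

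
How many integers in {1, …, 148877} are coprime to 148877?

146068

Factor: 148877 = 53^3.
φ(148877) = 53^2·(53−1) = 146068.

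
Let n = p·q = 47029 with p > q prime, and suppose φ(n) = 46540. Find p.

359

φ(n) = (p−1)(q−1) = n − (p+q) + 1, so p + q = 47029 − 46540 + 1 = 490.
p and q are the roots of t² − 490t + 47029 = 0.
Discriminant: 490² − 4·47029 = 240100 − 188116 = 51984; √51984 = 228.
q = (490 − 228)/2 = 131, p = (490 + 228)/2 = 359.
Check: 131 · 359 = 47029.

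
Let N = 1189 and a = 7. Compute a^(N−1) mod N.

7^1 ≡ 7 (mod 1189)
7^2 ≡ 7^2 = 49 ≡ 49 (mod 1189)
7^4 ≡ 49^2 = 2401 ≡ 23 (mod 1189)
7^8 ≡ 23^2 = 529 ≡ 529 (mod 1189)
7^16 ≡ 529^2 = 279841 ≡ 426 (mod 1189)
7^32 ≡ 426^2 = 181476 ≡ 748 (mod 1189)
7^64 ≡ 748^2 = 559504 ≡ 674 (mod 1189)
7^128 ≡ 674^2 = 454276 ≡ 78 (mod 1189)
7^256 ≡ 78^2 = 6084 ≡ 139 (mod 1189)
7^512 ≡ 139^2 = 19321 ≡ 297 (mod 1189)
7^1024 ≡ 297^2 = 88209 ≡ 223 (mod 1189)
1188 = 1024 + 128 + 32 + 4 in binary powers of 2.
So 7^1188 ≡ 223 · 78 · 748 · 23 ≡ 45 (mod 1189).
Since 45 ≠ 1, base 7 is a Fermat witness: 1189 is composite.

45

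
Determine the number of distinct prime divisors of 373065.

373065 = 3 · 124355
124355 = 5 · 24871
24871 = 7 · 3553
3553 = 11 · 323
323 = 17 · 19
373065 = 3 · 5 · 7 · 11 · 17 · 19, which has 6 distinct prime factors.

6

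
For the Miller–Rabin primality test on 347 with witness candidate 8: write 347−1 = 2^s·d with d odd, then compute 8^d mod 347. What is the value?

346

347 − 1 = 346 = 2^1 · 173, so d = 173.
8^1 ≡ 8 (mod 347)
8^2 ≡ 8^2 = 64 ≡ 64 (mod 347)
8^4 ≡ 64^2 = 4096 ≡ 279 (mod 347)
8^8 ≡ 279^2 = 77841 ≡ 113 (mod 347)
8^16 ≡ 113^2 = 12769 ≡ 277 (mod 347)
8^32 ≡ 277^2 = 76729 ≡ 42 (mod 347)
8^64 ≡ 42^2 = 1764 ≡ 29 (mod 347)
8^128 ≡ 29^2 = 841 ≡ 147 (mod 347)
173 = 128 + 32 + 8 + 4 + 1 in binary powers of 2.
So 8^173 ≡ 147 · 42 · 113 · 279 · 8 ≡ 346 (mod 347).
Since 8^d ≡ 346 (mod 347), base 8 does not prove 347 composite.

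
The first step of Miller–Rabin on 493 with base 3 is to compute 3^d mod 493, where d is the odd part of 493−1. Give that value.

160

493 − 1 = 492 = 2^2 · 123, so d = 123.
3^1 ≡ 3 (mod 493)
3^2 ≡ 3^2 = 9 ≡ 9 (mod 493)
3^4 ≡ 9^2 = 81 ≡ 81 (mod 493)
3^8 ≡ 81^2 = 6561 ≡ 152 (mod 493)
3^16 ≡ 152^2 = 23104 ≡ 426 (mod 493)
3^32 ≡ 426^2 = 181476 ≡ 52 (mod 493)
3^64 ≡ 52^2 = 2704 ≡ 239 (mod 493)
123 = 64 + 32 + 16 + 8 + 2 + 1 in binary powers of 2.
So 3^123 ≡ 239 · 52 · 426 · 152 · 9 · 3 ≡ 160 (mod 493).
Squaring chain: 160 → 457; never reaches −1, so base 3 is a Miller–Rabin witness that 493 is composite.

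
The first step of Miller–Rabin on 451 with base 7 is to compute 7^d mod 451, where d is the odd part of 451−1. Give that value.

208

451 − 1 = 450 = 2^1 · 225, so d = 225.
7^1 ≡ 7 (mod 451)
7^2 ≡ 7^2 = 49 ≡ 49 (mod 451)
7^4 ≡ 49^2 = 2401 ≡ 146 (mod 451)
7^8 ≡ 146^2 = 21316 ≡ 119 (mod 451)
7^16 ≡ 119^2 = 14161 ≡ 180 (mod 451)
7^32 ≡ 180^2 = 32400 ≡ 379 (mod 451)
7^64 ≡ 379^2 = 143641 ≡ 223 (mod 451)
7^128 ≡ 223^2 = 49729 ≡ 119 (mod 451)
225 = 128 + 64 + 32 + 1 in binary powers of 2.
So 7^225 ≡ 119 · 223 · 379 · 7 ≡ 208 (mod 451).
Squaring chain: 208; never reaches −1, so base 7 is a Miller–Rabin witness that 451 is composite.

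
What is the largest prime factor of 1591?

1591 = 37 · 43
43 is prime.
So 1591 = 37 · 43; the largest prime factor is 43.

43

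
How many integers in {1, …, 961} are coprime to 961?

930

Factor: 961 = 31^2.
φ(961) = 31^1·(31−1) = 930.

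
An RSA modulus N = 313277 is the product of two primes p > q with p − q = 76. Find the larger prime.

599

Since p = q + 76, we have 313277 = q(q + 76), so q² + 76q − 313277 = 0.
Discriminant: 76² + 4·313277 = 5776 + 1253108 = 1258884; √1258884 = 1122.
q = (−76 + 1122)/2 = 523, and p = q + 76 = 599.
Check: 523 · 599 = 313277.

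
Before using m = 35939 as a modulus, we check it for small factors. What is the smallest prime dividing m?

83

35939 is odd.
Digit sum 29, not divisible by 3.
Ends in 9: not divisible by 5.
7: 35939 = 7·5134 + 1
11: 35939 = 11·3267 + 2
13: 35939 = 13·2764 + 7
17: 35939 = 17·2114 + 1
19: 35939 = 19·1891 + 10
23: 35939 = 23·1562 + 13
29: 35939 = 29·1239 + 8
31: 35939 = 31·1159 + 10
37: 35939 = 37·971 + 12
41: 35939 = 41·876 + 23
43: 35939 = 43·835 + 34
47: 35939 = 47·764 + 31
53: 35939 = 53·678 + 5
59: 35939 = 59·609 + 8
61: 35939 = 61·589 + 10
67: 35939 = 67·536 + 27
71: 35939 = 71·506 + 13
73: 35939 = 73·492 + 23
79: 35939 = 79·454 + 73
83: 35939 = 83·433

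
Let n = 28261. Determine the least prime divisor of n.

59

28261 is odd.
Digit sum 19, not divisible by 3.
Ends in 1: not divisible by 5.
7: 28261 = 7·4037 + 2
11: 28261 = 11·2569 + 2
13: 28261 = 13·2173 + 12
17: 28261 = 17·1662 + 7
19: 28261 = 19·1487 + 8
23: 28261 = 23·1228 + 17
29: 28261 = 29·974 + 15
31: 28261 = 31·911 + 20
37: 28261 = 37·763 + 30
41: 28261 = 41·689 + 12
43: 28261 = 43·657 + 10
47: 28261 = 47·601 + 14
53: 28261 = 53·533 + 12
59: 28261 = 59·479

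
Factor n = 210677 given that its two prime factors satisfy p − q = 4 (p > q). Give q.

457

Since p = q + 4, we have 210677 = q(q + 4), so q² + 4q − 210677 = 0.
Discriminant: 4² + 4·210677 = 16 + 842708 = 842724; √842724 = 918.
q = (−4 + 918)/2 = 457, and p = q + 4 = 461.
Check: 457 · 461 = 210677.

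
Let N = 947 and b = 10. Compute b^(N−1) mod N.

10^1 ≡ 10 (mod 947)
10^2 ≡ 10^2 = 100 ≡ 100 (mod 947)
10^4 ≡ 100^2 = 10000 ≡ 530 (mod 947)
10^8 ≡ 530^2 = 280900 ≡ 588 (mod 947)
10^16 ≡ 588^2 = 345744 ≡ 89 (mod 947)
10^32 ≡ 89^2 = 7921 ≡ 345 (mod 947)
10^64 ≡ 345^2 = 119025 ≡ 650 (mod 947)
10^128 ≡ 650^2 = 422500 ≡ 138 (mod 947)
10^256 ≡ 138^2 = 19044 ≡ 104 (mod 947)
10^512 ≡ 104^2 = 10816 ≡ 399 (mod 947)
946 = 512 + 256 + 128 + 32 + 16 + 2 in binary powers of 2.
So 10^946 ≡ 399 · 104 · 138 · 345 · 89 · 100 ≡ 1 (mod 947).
Since the result is 1, base 10 gives no evidence that 947 is composite.

1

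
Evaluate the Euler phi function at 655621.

628992

Factor: 655621 = 43 · 79 · 193.
φ(655621) = (43−1) · (79−1) · (193−1) = 42 · 78 · 192 = 628992.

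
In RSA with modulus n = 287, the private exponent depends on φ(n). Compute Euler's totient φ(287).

240

Factor: 287 = 7 · 41.
φ(287) = (7−1) · (41−1) = 6 · 40 = 240.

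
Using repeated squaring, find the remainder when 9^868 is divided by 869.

9^1 ≡ 9 (mod 869)
9^2 ≡ 9^2 = 81 ≡ 81 (mod 869)
9^4 ≡ 81^2 = 6561 ≡ 478 (mod 869)
9^8 ≡ 478^2 = 228484 ≡ 806 (mod 869)
9^16 ≡ 806^2 = 649636 ≡ 493 (mod 869)
9^32 ≡ 493^2 = 243049 ≡ 598 (mod 869)
9^64 ≡ 598^2 = 357604 ≡ 445 (mod 869)
9^128 ≡ 445^2 = 198025 ≡ 762 (mod 869)
9^256 ≡ 762^2 = 580644 ≡ 152 (mod 869)
9^512 ≡ 152^2 = 23104 ≡ 510 (mod 869)
868 = 512 + 256 + 64 + 32 + 4 in binary powers of 2.
So 9^868 ≡ 510 · 152 · 445 · 598 · 478 ≡ 190 (mod 869).
Since 190 ≠ 1, base 9 is a Fermat witness: 869 is composite.

190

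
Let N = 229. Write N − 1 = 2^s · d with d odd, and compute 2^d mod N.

122

229 − 1 = 228 = 2^2 · 57, so d = 57.
2^1 ≡ 2 (mod 229)
2^2 ≡ 2^2 = 4 ≡ 4 (mod 229)
2^4 ≡ 4^2 = 16 ≡ 16 (mod 229)
2^8 ≡ 16^2 = 256 ≡ 27 (mod 229)
2^16 ≡ 27^2 = 729 ≡ 42 (mod 229)
2^32 ≡ 42^2 = 1764 ≡ 161 (mod 229)
57 = 32 + 16 + 8 + 1 in binary powers of 2.
So 2^57 ≡ 161 · 42 · 27 · 2 ≡ 122 (mod 229).
Squaring chain: 122 → 228; reaches −1, so base 2 does not prove 229 composite.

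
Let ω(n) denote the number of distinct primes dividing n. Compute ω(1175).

2

1175 = 5^2 · 47
1175 = 5^2 · 47, which has 2 distinct prime factors.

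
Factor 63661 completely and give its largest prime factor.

63661 = 13 · 4897
4897 = 59 · 83
83 is prime.
So 63661 = 13 · 59 · 83; the largest prime factor is 83.

83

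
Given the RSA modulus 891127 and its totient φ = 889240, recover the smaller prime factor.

φ(n) = (p−1)(q−1) = n − (p+q) + 1, so p + q = 891127 − 889240 + 1 = 1888.
p and q are the roots of t² − 1888t + 891127 = 0.
Discriminant: 1888² − 4·891127 = 3564544 − 3564508 = 36; √36 = 6.
q = (1888 − 6)/2 = 941, p = (1888 + 6)/2 = 947.
Check: 941 · 947 = 891127.

941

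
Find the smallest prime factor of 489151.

489151 is odd.
Digit sum 28, not divisible by 3.
Ends in 1: not divisible by 5.
7: 489151 = 7·69878 + 5
11: 489151 = 11·44468 + 3
13: 489151 = 13·37627

13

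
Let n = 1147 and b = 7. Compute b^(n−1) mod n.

1120

7^1 ≡ 7 (mod 1147)
7^2 ≡ 7^2 = 49 ≡ 49 (mod 1147)
7^4 ≡ 49^2 = 2401 ≡ 107 (mod 1147)
7^8 ≡ 107^2 = 11449 ≡ 1126 (mod 1147)
7^16 ≡ 1126^2 = 1267876 ≡ 441 (mod 1147)
7^32 ≡ 441^2 = 194481 ≡ 638 (mod 1147)
7^64 ≡ 638^2 = 407044 ≡ 1006 (mod 1147)
7^128 ≡ 1006^2 = 1012036 ≡ 382 (mod 1147)
7^256 ≡ 382^2 = 145924 ≡ 255 (mod 1147)
7^512 ≡ 255^2 = 65025 ≡ 793 (mod 1147)
7^1024 ≡ 793^2 = 628849 ≡ 293 (mod 1147)
1146 = 1024 + 64 + 32 + 16 + 8 + 2 in binary powers of 2.
So 7^1146 ≡ 293 · 1006 · 638 · 441 · 1126 · 49 ≡ 1120 (mod 1147).
Since 1120 ≠ 1, base 7 is a Fermat witness: 1147 is composite.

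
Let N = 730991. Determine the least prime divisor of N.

730991 is odd.
Digit sum 29, not divisible by 3.
Ends in 1: not divisible by 5.
7: 730991 = 7·104427 + 2
11: 730991 = 11·66453 + 8
13: 730991 = 13·56230 + 1
17: 730991 = 17·42999 + 8
19: 730991 = 19·38473 + 4
23: 730991 = 23·31782 + 5
29: 730991 = 29·25206 + 17
31: 730991 = 31·23580 + 11
37: 730991 = 37·19756 + 19
41: 730991 = 41·17829 + 2
43: 730991 = 43·16999 + 34
47: 730991 = 47·15553

47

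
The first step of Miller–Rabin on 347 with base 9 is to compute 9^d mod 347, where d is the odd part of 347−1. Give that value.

1

347 − 1 = 346 = 2^1 · 173, so d = 173.
9^1 ≡ 9 (mod 347)
9^2 ≡ 9^2 = 81 ≡ 81 (mod 347)
9^4 ≡ 81^2 = 6561 ≡ 315 (mod 347)
9^8 ≡ 315^2 = 99225 ≡ 330 (mod 347)
9^16 ≡ 330^2 = 108900 ≡ 289 (mod 347)
9^32 ≡ 289^2 = 83521 ≡ 241 (mod 347)
9^64 ≡ 241^2 = 58081 ≡ 132 (mod 347)
9^128 ≡ 132^2 = 17424 ≡ 74 (mod 347)
173 = 128 + 32 + 8 + 4 + 1 in binary powers of 2.
So 9^173 ≡ 74 · 241 · 330 · 315 · 9 ≡ 1 (mod 347).
Since 9^d ≡ 1 (mod 347), base 9 does not prove 347 composite.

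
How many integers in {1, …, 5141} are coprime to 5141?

4992

Factor: 5141 = 53 · 97.
φ(5141) = (53−1) · (97−1) = 52 · 96 = 4992.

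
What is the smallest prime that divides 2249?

2249 is odd.
Digit sum 17, not divisible by 3.
Ends in 9: not divisible by 5.
7: 2249 = 7·321 + 2
11: 2249 = 11·204 + 5
13: 2249 = 13·173

13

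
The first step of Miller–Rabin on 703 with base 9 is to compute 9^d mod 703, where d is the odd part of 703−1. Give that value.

1

703 − 1 = 702 = 2^1 · 351, so d = 351.
9^1 ≡ 9 (mod 703)
9^2 ≡ 9^2 = 81 ≡ 81 (mod 703)
9^4 ≡ 81^2 = 6561 ≡ 234 (mod 703)
9^8 ≡ 234^2 = 54756 ≡ 625 (mod 703)
9^16 ≡ 625^2 = 390625 ≡ 460 (mod 703)
9^32 ≡ 460^2 = 211600 ≡ 700 (mod 703)
9^64 ≡ 700^2 = 490000 ≡ 9 (mod 703)
9^128 ≡ 9^2 = 81 ≡ 81 (mod 703)
9^256 ≡ 81^2 = 6561 ≡ 234 (mod 703)
351 = 256 + 64 + 16 + 8 + 4 + 2 + 1 in binary powers of 2.
So 9^351 ≡ 234 · 9 · 460 · 625 · 234 · 81 · 9 ≡ 1 (mod 703).
Since 9^d ≡ 1 (mod 703), base 9 does not prove 703 composite.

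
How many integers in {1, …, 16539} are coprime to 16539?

10656

Factor: 16539 = 3 · 37 · 149.
φ(16539) = (3−1) · (37−1) · (149−1) = 2 · 36 · 148 = 10656.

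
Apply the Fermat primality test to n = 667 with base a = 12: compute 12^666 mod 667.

492

12^1 ≡ 12 (mod 667)
12^2 ≡ 12^2 = 144 ≡ 144 (mod 667)
12^4 ≡ 144^2 = 20736 ≡ 59 (mod 667)
12^8 ≡ 59^2 = 3481 ≡ 146 (mod 667)
12^16 ≡ 146^2 = 21316 ≡ 639 (mod 667)
12^32 ≡ 639^2 = 408321 ≡ 117 (mod 667)
12^64 ≡ 117^2 = 13689 ≡ 349 (mod 667)
12^128 ≡ 349^2 = 121801 ≡ 407 (mod 667)
12^256 ≡ 407^2 = 165649 ≡ 233 (mod 667)
12^512 ≡ 233^2 = 54289 ≡ 262 (mod 667)
666 = 512 + 128 + 16 + 8 + 2 in binary powers of 2.
So 12^666 ≡ 262 · 407 · 639 · 146 · 144 ≡ 492 (mod 667).
Since 492 ≠ 1, base 12 is a Fermat witness: 667 is composite.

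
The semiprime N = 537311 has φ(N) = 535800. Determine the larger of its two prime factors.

941

φ(n) = (p−1)(q−1) = n − (p+q) + 1, so p + q = 537311 − 535800 + 1 = 1512.
p and q are the roots of t² − 1512t + 537311 = 0.
Discriminant: 1512² − 4·537311 = 2286144 − 2149244 = 136900; √136900 = 370.
q = (1512 − 370)/2 = 571, p = (1512 + 370)/2 = 941.
Check: 571 · 941 = 537311.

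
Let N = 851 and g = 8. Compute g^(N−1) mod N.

8^1 ≡ 8 (mod 851)
8^2 ≡ 8^2 = 64 ≡ 64 (mod 851)
8^4 ≡ 64^2 = 4096 ≡ 692 (mod 851)
8^8 ≡ 692^2 = 478864 ≡ 602 (mod 851)
8^16 ≡ 602^2 = 362404 ≡ 729 (mod 851)
8^32 ≡ 729^2 = 531441 ≡ 417 (mod 851)
8^64 ≡ 417^2 = 173889 ≡ 285 (mod 851)
8^128 ≡ 285^2 = 81225 ≡ 380 (mod 851)
8^256 ≡ 380^2 = 144400 ≡ 581 (mod 851)
8^512 ≡ 581^2 = 337561 ≡ 565 (mod 851)
850 = 512 + 256 + 64 + 16 + 2 in binary powers of 2.
So 8^850 ≡ 565 · 581 · 285 · 729 · 64 ≡ 788 (mod 851).
Since 788 ≠ 1, base 8 is a Fermat witness: 851 is composite.

788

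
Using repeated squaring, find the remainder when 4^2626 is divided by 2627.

2560

4^1 ≡ 4 (mod 2627)
4^2 ≡ 4^2 = 16 ≡ 16 (mod 2627)
4^4 ≡ 16^2 = 256 ≡ 256 (mod 2627)
4^8 ≡ 256^2 = 65536 ≡ 2488 (mod 2627)
4^16 ≡ 2488^2 = 6190144 ≡ 932 (mod 2627)
4^32 ≡ 932^2 = 868624 ≡ 1714 (mod 2627)
4^64 ≡ 1714^2 = 2937796 ≡ 810 (mod 2627)
4^128 ≡ 810^2 = 656100 ≡ 1977 (mod 2627)
4^256 ≡ 1977^2 = 3908529 ≡ 2180 (mod 2627)
4^512 ≡ 2180^2 = 4752400 ≡ 157 (mod 2627)
4^1024 ≡ 157^2 = 24649 ≡ 1006 (mod 2627)
4^2048 ≡ 1006^2 = 1012036 ≡ 641 (mod 2627)
2626 = 2048 + 512 + 64 + 2 in binary powers of 2.
So 4^2626 ≡ 641 · 157 · 810 · 16 ≡ 2560 (mod 2627).
Since 2560 ≠ 1, base 4 is a Fermat witness: 2627 is composite.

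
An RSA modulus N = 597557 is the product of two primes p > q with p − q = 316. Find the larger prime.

Since p = q + 316, we have 597557 = q(q + 316), so q² + 316q − 597557 = 0.
Discriminant: 316² + 4·597557 = 99856 + 2390228 = 2490084; √2490084 = 1578.
q = (−316 + 1578)/2 = 631, and p = q + 316 = 947.
Check: 631 · 947 = 597557.

947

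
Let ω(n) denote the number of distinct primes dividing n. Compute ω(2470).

2470 = 2 · 1235
1235 = 5 · 247
247 = 13 · 19
2470 = 2 · 5 · 13 · 19, which has 4 distinct prime factors.

4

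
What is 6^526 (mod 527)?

6^1 ≡ 6 (mod 527)
6^2 ≡ 6^2 = 36 ≡ 36 (mod 527)
6^4 ≡ 36^2 = 1296 ≡ 242 (mod 527)
6^8 ≡ 242^2 = 58564 ≡ 67 (mod 527)
6^16 ≡ 67^2 = 4489 ≡ 273 (mod 527)
6^32 ≡ 273^2 = 74529 ≡ 222 (mod 527)
6^64 ≡ 222^2 = 49284 ≡ 273 (mod 527)
6^128 ≡ 273^2 = 74529 ≡ 222 (mod 527)
6^256 ≡ 222^2 = 49284 ≡ 273 (mod 527)
6^512 ≡ 273^2 = 74529 ≡ 222 (mod 527)
526 = 512 + 8 + 4 + 2 in binary powers of 2.
So 6^526 ≡ 222 · 67 · 242 · 36 ≡ 366 (mod 527).
Since 366 ≠ 1, base 6 is a Fermat witness: 527 is composite.

366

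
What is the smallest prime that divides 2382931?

2382931 is odd.
Digit sum 28, not divisible by 3.
Ends in 1: not divisible by 5.
7: 2382931 = 7·340418 + 5
11: 2382931 = 11·216630 + 1
13: 2382931 = 13·183302 + 5
17: 2382931 = 17·140172 + 7
19: 2382931 = 19·125417 + 8
23: 2382931 = 23·103605 + 16
29: 2382931 = 29·82170 + 1
31: 2382931 = 31·76868 + 23
37: 2382931 = 37·64403 + 20
41: 2382931 = 41·58120 + 11
43: 2382931 = 43·55417

43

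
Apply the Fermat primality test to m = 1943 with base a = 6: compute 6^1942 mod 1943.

1089

6^1 ≡ 6 (mod 1943)
6^2 ≡ 6^2 = 36 ≡ 36 (mod 1943)
6^4 ≡ 36^2 = 1296 ≡ 1296 (mod 1943)
6^8 ≡ 1296^2 = 1679616 ≡ 864 (mod 1943)
6^16 ≡ 864^2 = 746496 ≡ 384 (mod 1943)
6^32 ≡ 384^2 = 147456 ≡ 1731 (mod 1943)
6^64 ≡ 1731^2 = 2996361 ≡ 255 (mod 1943)
6^128 ≡ 255^2 = 65025 ≡ 906 (mod 1943)
6^256 ≡ 906^2 = 820836 ≡ 890 (mod 1943)
6^512 ≡ 890^2 = 792100 ≡ 1299 (mod 1943)
6^1024 ≡ 1299^2 = 1687401 ≡ 877 (mod 1943)
1942 = 1024 + 512 + 256 + 128 + 16 + 4 + 2 in binary powers of 2.
So 6^1942 ≡ 877 · 1299 · 890 · 906 · 384 · 1296 · 36 ≡ 1089 (mod 1943).
Since 1089 ≠ 1, base 6 is a Fermat witness: 1943 is composite.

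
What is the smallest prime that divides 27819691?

83

27819691 is odd.
Digit sum 43, not divisible by 3.
Ends in 1: not divisible by 5.
7: 27819691 = 7·3974241 + 4
11: 27819691 = 11·2529062 + 9
13: 27819691 = 13·2139976 + 3
17: 27819691 = 17·1636452 + 7
19: 27819691 = 19·1464194 + 5
23: 27819691 = 23·1209551 + 18
29: 27819691 = 29·959299 + 20
31: 27819691 = 31·897409 + 12
37: 27819691 = 37·751883 + 20
41: 27819691 = 41·678529 + 2
43: 27819691 = 43·646969 + 24
47: 27819691 = 47·591908 + 15
53: 27819691 = 53·524899 + 44
59: 27819691 = 59·471520 + 11
61: 27819691 = 61·456060 + 31
67: 27819691 = 67·415219 + 18
71: 27819691 = 71·391826 + 45
73: 27819691 = 73·381091 + 48
79: 27819691 = 79·352147 + 78
83: 27819691 = 83·335177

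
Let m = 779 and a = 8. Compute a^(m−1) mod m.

353

8^1 ≡ 8 (mod 779)
8^2 ≡ 8^2 = 64 ≡ 64 (mod 779)
8^4 ≡ 64^2 = 4096 ≡ 201 (mod 779)
8^8 ≡ 201^2 = 40401 ≡ 672 (mod 779)
8^16 ≡ 672^2 = 451584 ≡ 543 (mod 779)
8^32 ≡ 543^2 = 294849 ≡ 387 (mod 779)
8^64 ≡ 387^2 = 149769 ≡ 201 (mod 779)
8^128 ≡ 201^2 = 40401 ≡ 672 (mod 779)
8^256 ≡ 672^2 = 451584 ≡ 543 (mod 779)
8^512 ≡ 543^2 = 294849 ≡ 387 (mod 779)
778 = 512 + 256 + 8 + 2 in binary powers of 2.
So 8^778 ≡ 387 · 543 · 672 · 64 ≡ 353 (mod 779).
Since 353 ≠ 1, base 8 is a Fermat witness: 779 is composite.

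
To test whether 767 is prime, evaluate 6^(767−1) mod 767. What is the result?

6^1 ≡ 6 (mod 767)
6^2 ≡ 6^2 = 36 ≡ 36 (mod 767)
6^4 ≡ 36^2 = 1296 ≡ 529 (mod 767)
6^8 ≡ 529^2 = 279841 ≡ 653 (mod 767)
6^16 ≡ 653^2 = 426409 ≡ 724 (mod 767)
6^32 ≡ 724^2 = 524176 ≡ 315 (mod 767)
6^64 ≡ 315^2 = 99225 ≡ 282 (mod 767)
6^128 ≡ 282^2 = 79524 ≡ 523 (mod 767)
6^256 ≡ 523^2 = 273529 ≡ 477 (mod 767)
6^512 ≡ 477^2 = 227529 ≡ 497 (mod 767)
766 = 512 + 128 + 64 + 32 + 16 + 8 + 4 + 2 in binary powers of 2.
So 6^766 ≡ 497 · 523 · 282 · 315 · 724 · 653 · 529 · 36 ≡ 641 (mod 767).
Since 641 ≠ 1, base 6 is a Fermat witness: 767 is composite.

641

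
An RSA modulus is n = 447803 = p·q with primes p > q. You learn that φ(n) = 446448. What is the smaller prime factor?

569

φ(n) = (p−1)(q−1) = n − (p+q) + 1, so p + q = 447803 − 446448 + 1 = 1356.
p and q are the roots of t² − 1356t + 447803 = 0.
Discriminant: 1356² − 4·447803 = 1838736 − 1791212 = 47524; √47524 = 218.
q = (1356 − 218)/2 = 569, p = (1356 + 218)/2 = 787.
Check: 569 · 787 = 447803.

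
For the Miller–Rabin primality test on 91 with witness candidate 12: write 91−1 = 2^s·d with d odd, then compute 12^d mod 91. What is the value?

91 − 1 = 90 = 2^1 · 45, so d = 45.
12^1 ≡ 12 (mod 91)
12^2 ≡ 12^2 = 144 ≡ 53 (mod 91)
12^4 ≡ 53^2 = 2809 ≡ 79 (mod 91)
12^8 ≡ 79^2 = 6241 ≡ 53 (mod 91)
12^16 ≡ 53^2 = 2809 ≡ 79 (mod 91)
12^32 ≡ 79^2 = 6241 ≡ 53 (mod 91)
45 = 32 + 8 + 4 + 1 in binary powers of 2.
So 12^45 ≡ 53 · 53 · 79 · 12 ≡ 90 (mod 91).
Since 12^d ≡ 90 (mod 91), base 12 does not prove 91 composite.

90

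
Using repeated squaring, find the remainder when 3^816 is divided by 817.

121

3^1 ≡ 3 (mod 817)
3^2 ≡ 3^2 = 9 ≡ 9 (mod 817)
3^4 ≡ 9^2 = 81 ≡ 81 (mod 817)
3^8 ≡ 81^2 = 6561 ≡ 25 (mod 817)
3^16 ≡ 25^2 = 625 ≡ 625 (mod 817)
3^32 ≡ 625^2 = 390625 ≡ 99 (mod 817)
3^64 ≡ 99^2 = 9801 ≡ 814 (mod 817)
3^128 ≡ 814^2 = 662596 ≡ 9 (mod 817)
3^256 ≡ 9^2 = 81 ≡ 81 (mod 817)
3^512 ≡ 81^2 = 6561 ≡ 25 (mod 817)
816 = 512 + 256 + 32 + 16 in binary powers of 2.
So 3^816 ≡ 25 · 81 · 99 · 625 ≡ 121 (mod 817).
Since 121 ≠ 1, base 3 is a Fermat witness: 817 is composite.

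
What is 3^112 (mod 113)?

1

3^1 ≡ 3 (mod 113)
3^2 ≡ 3^2 = 9 ≡ 9 (mod 113)
3^4 ≡ 9^2 = 81 ≡ 81 (mod 113)
3^8 ≡ 81^2 = 6561 ≡ 7 (mod 113)
3^16 ≡ 7^2 = 49 ≡ 49 (mod 113)
3^32 ≡ 49^2 = 2401 ≡ 28 (mod 113)
3^64 ≡ 28^2 = 784 ≡ 106 (mod 113)
112 = 64 + 32 + 16 in binary powers of 2.
So 3^112 ≡ 106 · 28 · 49 ≡ 1 (mod 113).
Since the result is 1, base 3 gives no evidence that 113 is composite.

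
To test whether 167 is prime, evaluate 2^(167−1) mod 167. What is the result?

2^1 ≡ 2 (mod 167)
2^2 ≡ 2^2 = 4 ≡ 4 (mod 167)
2^4 ≡ 4^2 = 16 ≡ 16 (mod 167)
2^8 ≡ 16^2 = 256 ≡ 89 (mod 167)
2^16 ≡ 89^2 = 7921 ≡ 72 (mod 167)
2^32 ≡ 72^2 = 5184 ≡ 7 (mod 167)
2^64 ≡ 7^2 = 49 ≡ 49 (mod 167)
2^128 ≡ 49^2 = 2401 ≡ 63 (mod 167)
166 = 128 + 32 + 4 + 2 in binary powers of 2.
So 2^166 ≡ 63 · 7 · 16 · 4 ≡ 1 (mod 167).
Since the result is 1, base 2 gives no evidence that 167 is composite.

1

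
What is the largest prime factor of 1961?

53

1961 = 37 · 53
53 is prime.
So 1961 = 37 · 53; the largest prime factor is 53.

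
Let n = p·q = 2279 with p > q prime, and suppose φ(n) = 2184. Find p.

φ(n) = (p−1)(q−1) = n − (p+q) + 1, so p + q = 2279 − 2184 + 1 = 96.
p and q are the roots of t² − 96t + 2279 = 0.
Discriminant: 96² − 4·2279 = 9216 − 9116 = 100; √100 = 10.
q = (96 − 10)/2 = 43, p = (96 + 10)/2 = 53.
Check: 43 · 53 = 2279.

53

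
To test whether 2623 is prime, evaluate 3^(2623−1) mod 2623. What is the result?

680

3^1 ≡ 3 (mod 2623)
3^2 ≡ 3^2 = 9 ≡ 9 (mod 2623)
3^4 ≡ 9^2 = 81 ≡ 81 (mod 2623)
3^8 ≡ 81^2 = 6561 ≡ 1315 (mod 2623)
3^16 ≡ 1315^2 = 1729225 ≡ 668 (mod 2623)
3^32 ≡ 668^2 = 446224 ≡ 314 (mod 2623)
3^64 ≡ 314^2 = 98596 ≡ 1545 (mod 2623)
3^128 ≡ 1545^2 = 2387025 ≡ 95 (mod 2623)
3^256 ≡ 95^2 = 9025 ≡ 1156 (mod 2623)
3^512 ≡ 1156^2 = 1336336 ≡ 1229 (mod 2623)
3^1024 ≡ 1229^2 = 1510441 ≡ 2216 (mod 2623)
3^2048 ≡ 2216^2 = 4910656 ≡ 400 (mod 2623)
2622 = 2048 + 512 + 32 + 16 + 8 + 4 + 2 in binary powers of 2.
So 3^2622 ≡ 400 · 1229 · 314 · 668 · 1315 · 81 · 9 ≡ 680 (mod 2623).
Since 680 ≠ 1, base 3 is a Fermat witness: 2623 is composite.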